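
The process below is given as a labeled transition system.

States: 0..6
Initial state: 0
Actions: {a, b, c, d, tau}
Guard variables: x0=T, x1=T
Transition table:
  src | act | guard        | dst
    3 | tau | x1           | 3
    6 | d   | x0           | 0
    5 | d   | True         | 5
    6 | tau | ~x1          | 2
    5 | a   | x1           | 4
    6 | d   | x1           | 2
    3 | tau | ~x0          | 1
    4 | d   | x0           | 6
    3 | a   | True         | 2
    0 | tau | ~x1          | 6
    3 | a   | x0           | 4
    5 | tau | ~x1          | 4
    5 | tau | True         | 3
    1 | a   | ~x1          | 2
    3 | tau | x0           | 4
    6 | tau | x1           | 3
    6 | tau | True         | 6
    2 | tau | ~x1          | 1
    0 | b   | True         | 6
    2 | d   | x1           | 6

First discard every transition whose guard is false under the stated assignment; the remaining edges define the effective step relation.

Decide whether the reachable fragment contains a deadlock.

Answer: DEADLOCK-FREE

Working:
Reach set: {0,2,3,4,6}
  0: b→6  [1 out]
  2: d→6  [1 out]
  3: a→2  a→4  tau→3  tau→4  [4 out]
  4: d→6  [1 out]
  6: d→0  d→2  tau→3  tau→6  [4 out]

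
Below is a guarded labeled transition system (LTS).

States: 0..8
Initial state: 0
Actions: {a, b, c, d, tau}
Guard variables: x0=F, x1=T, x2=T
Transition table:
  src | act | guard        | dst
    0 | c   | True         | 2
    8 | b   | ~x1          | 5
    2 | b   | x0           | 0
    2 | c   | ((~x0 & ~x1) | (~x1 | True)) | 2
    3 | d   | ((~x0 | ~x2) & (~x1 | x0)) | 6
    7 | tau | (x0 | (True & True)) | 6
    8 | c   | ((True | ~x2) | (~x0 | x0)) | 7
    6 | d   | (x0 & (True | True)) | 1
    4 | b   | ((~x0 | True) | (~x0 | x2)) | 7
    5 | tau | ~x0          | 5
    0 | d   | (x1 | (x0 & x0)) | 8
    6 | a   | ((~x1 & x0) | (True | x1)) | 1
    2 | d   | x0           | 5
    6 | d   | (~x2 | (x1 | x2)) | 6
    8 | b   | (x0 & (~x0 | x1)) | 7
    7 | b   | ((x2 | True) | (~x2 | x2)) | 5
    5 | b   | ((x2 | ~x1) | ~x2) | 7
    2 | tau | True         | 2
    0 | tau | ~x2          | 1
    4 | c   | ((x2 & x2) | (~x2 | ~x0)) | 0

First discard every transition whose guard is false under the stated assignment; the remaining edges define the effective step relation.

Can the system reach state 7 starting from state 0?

13 transition(s) survive guard evaluation.
L0 = {0}
L1 = {2,8}  now seen {0,2,8}
L2 = {7}  now seen {0,2,7,8}
L3 = {5,6}  now seen {0,2,5,6,7,8}
L4 = {1}  now seen {0,1,2,5,6,7,8}
Reachable = {0,1,2,5,6,7,8}
trace reaching 7: d·c

Answer: REACHABLE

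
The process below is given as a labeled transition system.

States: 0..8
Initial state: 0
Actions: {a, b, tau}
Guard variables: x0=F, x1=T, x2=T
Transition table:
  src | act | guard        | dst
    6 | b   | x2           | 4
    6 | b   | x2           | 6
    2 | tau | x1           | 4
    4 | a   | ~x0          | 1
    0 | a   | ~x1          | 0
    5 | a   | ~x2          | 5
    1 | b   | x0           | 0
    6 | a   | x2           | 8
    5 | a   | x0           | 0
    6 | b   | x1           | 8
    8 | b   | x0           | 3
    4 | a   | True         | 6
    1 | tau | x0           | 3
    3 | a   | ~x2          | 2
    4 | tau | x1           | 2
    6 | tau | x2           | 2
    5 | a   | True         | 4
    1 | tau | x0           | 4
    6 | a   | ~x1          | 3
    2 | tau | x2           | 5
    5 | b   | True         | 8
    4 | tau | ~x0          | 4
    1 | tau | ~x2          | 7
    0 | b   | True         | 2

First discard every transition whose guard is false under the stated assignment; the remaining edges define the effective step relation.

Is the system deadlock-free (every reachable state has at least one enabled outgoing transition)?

Answer: DEADLOCK at state 1

Analysis:
R = {0,1,2,4,5,6,8}
  0: b→2  [1 out]
  1: ∅  [STUCK]
  2: tau→4  tau→5  [2 out]
  4: a→1  a→6  tau→2  tau→4  [4 out]
  5: a→4  b→8  [2 out]
  6: a→8  b→4  b→6  b→8  tau→2  [5 out]
  8: ∅  [STUCK]
witness 1: b·tau·a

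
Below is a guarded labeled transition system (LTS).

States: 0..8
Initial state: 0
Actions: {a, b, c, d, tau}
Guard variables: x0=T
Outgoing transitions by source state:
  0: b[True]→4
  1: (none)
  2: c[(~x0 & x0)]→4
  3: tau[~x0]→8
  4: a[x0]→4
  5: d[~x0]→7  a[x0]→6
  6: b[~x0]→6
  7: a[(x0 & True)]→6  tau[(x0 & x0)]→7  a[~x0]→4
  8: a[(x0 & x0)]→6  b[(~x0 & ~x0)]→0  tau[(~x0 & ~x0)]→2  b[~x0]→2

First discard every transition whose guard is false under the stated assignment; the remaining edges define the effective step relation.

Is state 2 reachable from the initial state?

Answer: UNREACHABLE

Analysis:
6 transition(s) survive guard evaluation.
depth 0: {0}
depth 1: {4}  total {0,4}
Reachable = {0,4}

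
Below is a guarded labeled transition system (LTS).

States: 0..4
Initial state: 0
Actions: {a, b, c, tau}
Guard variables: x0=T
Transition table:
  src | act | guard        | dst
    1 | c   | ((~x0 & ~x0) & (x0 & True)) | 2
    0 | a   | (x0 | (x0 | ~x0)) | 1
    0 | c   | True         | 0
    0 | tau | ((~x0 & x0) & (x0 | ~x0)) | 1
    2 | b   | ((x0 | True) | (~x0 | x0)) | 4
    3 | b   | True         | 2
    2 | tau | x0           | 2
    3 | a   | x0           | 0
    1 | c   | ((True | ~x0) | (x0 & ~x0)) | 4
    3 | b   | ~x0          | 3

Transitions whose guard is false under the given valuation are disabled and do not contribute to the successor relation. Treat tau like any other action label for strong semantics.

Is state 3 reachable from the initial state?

Answer: UNREACHABLE

Working:
7 transition(s) survive guard evaluation.
L0 = {0}
L1 = {1}  now seen {0,1}
L2 = {4}  now seen {0,1,4}
Reachable = {0,1,4}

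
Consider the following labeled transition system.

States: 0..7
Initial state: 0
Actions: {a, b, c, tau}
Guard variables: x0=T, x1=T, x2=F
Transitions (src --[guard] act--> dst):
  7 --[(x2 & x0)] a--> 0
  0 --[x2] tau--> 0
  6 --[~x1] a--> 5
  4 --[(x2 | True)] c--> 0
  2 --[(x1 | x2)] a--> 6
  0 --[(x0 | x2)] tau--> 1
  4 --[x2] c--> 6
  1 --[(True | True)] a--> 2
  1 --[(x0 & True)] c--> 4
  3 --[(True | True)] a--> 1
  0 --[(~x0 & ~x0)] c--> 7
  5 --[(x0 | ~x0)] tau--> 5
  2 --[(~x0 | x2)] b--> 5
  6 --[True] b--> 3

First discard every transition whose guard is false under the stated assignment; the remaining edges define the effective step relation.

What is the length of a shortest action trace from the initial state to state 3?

Answer: 4

Trace:
Breadth-first toward 3:
  depth 0: {0}
  depth 1: {1}
  depth 2: {2,4}
  depth 3: {6}
  depth 4: {3}
depth(3)=4, e.g. tau·a·a·b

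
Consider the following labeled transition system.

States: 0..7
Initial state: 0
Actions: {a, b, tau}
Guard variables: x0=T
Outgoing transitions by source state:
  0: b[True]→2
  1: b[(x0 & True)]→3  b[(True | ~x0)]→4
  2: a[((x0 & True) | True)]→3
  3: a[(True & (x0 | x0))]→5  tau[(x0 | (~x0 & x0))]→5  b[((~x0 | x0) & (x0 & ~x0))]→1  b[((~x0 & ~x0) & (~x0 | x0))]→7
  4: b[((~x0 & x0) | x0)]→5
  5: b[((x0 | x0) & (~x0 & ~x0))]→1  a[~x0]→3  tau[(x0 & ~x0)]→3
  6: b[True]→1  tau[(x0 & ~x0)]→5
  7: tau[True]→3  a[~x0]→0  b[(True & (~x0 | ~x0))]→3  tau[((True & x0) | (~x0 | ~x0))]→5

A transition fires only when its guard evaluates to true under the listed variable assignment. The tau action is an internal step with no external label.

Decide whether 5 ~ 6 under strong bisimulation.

Compute ~ classes (split until stable):
  round 0: {{0,1,2,3,4,5,6,7}}
  round 1: {{0,1,4,6},{2},{3},{5},{7}}
  round 2: {{0},{1},{2},{3},{4},{5},{6},{7}}
stable after 3 split(s): 8 block(s)
[5]={5}  [6]={6}

Answer: NOT BISIMILAR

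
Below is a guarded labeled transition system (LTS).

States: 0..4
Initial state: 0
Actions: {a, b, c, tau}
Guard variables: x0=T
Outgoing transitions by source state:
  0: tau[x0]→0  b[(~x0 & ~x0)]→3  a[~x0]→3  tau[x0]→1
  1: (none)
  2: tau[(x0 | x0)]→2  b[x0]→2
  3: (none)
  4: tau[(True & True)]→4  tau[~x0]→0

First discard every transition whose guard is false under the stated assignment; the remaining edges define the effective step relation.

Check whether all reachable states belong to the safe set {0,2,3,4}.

Inv-set: {0,2,3,4}
R = {0,1}
  0: ✓
  1: outside
reach 1 via tau — violates

Answer: INVARIANT VIOLATED at state 1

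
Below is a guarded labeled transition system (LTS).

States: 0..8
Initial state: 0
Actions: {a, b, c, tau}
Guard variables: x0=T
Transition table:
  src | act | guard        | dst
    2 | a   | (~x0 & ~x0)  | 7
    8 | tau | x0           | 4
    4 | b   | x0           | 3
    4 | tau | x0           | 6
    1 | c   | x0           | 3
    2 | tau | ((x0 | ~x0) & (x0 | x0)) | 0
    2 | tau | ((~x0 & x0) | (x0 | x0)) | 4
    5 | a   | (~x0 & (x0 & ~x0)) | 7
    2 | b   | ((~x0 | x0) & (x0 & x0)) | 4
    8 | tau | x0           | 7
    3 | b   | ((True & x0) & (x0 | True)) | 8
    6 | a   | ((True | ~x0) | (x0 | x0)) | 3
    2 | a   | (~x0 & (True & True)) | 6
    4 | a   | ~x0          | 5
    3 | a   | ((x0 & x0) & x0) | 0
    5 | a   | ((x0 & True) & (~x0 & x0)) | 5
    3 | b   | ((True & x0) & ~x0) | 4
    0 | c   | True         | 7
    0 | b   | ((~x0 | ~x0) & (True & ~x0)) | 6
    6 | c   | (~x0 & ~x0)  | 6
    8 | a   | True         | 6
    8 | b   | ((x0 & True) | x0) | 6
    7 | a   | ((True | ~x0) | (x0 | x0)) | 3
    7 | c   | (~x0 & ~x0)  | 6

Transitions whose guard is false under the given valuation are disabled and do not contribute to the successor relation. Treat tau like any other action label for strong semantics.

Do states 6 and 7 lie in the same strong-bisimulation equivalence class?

Answer: BISIMILAR

Working:
Bisimulation quotient by refinement:
  π0 = {{0,1,2,3,4,5,6,7,8}}
  π1 = {{0,1},{2,4},{3},{5},{6,7},{8}}
  π2 = {{0},{1},{2},{3},{4},{5},{6,7},{8}}
stable after 3 split(s): 8 block(s)
class of 6: {6,7}; class of 7: {6,7}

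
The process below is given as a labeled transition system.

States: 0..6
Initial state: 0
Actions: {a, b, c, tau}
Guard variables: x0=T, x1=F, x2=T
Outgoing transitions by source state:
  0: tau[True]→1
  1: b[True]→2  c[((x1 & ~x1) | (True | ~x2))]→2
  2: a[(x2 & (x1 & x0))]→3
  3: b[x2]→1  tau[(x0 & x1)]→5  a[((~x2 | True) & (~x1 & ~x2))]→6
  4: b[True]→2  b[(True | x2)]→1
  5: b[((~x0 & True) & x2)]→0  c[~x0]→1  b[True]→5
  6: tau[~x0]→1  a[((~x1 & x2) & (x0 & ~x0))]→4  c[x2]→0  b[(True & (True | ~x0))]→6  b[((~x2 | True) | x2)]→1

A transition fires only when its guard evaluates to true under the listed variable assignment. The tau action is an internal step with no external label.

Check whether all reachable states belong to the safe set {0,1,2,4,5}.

Answer: INVARIANT HOLDS

Trace:
Safe = {0,1,2,4,5}
Reach set: {0,1,2}
  0: ok
  1: ok
  2: ok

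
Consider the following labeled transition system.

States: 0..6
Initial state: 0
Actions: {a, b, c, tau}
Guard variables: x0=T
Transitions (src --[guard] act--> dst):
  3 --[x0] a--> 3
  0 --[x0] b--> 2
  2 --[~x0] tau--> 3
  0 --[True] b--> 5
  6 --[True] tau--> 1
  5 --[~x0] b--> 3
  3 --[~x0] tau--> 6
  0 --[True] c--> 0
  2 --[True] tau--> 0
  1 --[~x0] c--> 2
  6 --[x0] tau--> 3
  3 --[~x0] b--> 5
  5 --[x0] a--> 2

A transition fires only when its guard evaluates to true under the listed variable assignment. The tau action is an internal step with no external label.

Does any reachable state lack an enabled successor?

Reach set: {0,2,5}
  0: b→2  b→5  c→0  [deg 3]
  2: tau→0  [deg 1]
  5: a→2  [deg 1]

Answer: DEADLOCK-FREE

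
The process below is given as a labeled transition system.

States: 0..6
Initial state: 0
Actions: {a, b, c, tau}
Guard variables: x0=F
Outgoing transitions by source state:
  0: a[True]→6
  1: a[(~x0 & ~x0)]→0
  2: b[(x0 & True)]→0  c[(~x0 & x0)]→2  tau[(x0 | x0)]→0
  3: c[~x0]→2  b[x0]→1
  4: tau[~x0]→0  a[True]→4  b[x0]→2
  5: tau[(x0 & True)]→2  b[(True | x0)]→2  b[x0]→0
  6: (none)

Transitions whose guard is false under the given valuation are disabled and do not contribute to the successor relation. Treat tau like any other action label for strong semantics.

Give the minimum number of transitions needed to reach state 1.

BFS to 1:
  depth 0: {0}
  depth 1: {6}
1 never appears.

Answer: UNREACHABLE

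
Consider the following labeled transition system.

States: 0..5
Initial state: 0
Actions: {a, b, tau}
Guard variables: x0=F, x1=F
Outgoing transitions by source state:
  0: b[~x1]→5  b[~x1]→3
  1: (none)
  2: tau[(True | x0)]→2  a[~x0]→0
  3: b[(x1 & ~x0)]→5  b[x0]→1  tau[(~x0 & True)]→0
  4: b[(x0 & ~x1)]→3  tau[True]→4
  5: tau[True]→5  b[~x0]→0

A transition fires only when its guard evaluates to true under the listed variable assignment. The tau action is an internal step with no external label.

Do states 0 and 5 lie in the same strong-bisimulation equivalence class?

Answer: NOT BISIMILAR

Trace:
Refine partition for ~:
  round 0: {{0,1,2,3,4,5}}
  round 1: {{0},{1},{2},{3,4},{5}}
  round 2: {{0},{1},{2},{3},{4},{5}}
Fixed point at round 3; 6 class(es).
[0]={0}  [5]={5}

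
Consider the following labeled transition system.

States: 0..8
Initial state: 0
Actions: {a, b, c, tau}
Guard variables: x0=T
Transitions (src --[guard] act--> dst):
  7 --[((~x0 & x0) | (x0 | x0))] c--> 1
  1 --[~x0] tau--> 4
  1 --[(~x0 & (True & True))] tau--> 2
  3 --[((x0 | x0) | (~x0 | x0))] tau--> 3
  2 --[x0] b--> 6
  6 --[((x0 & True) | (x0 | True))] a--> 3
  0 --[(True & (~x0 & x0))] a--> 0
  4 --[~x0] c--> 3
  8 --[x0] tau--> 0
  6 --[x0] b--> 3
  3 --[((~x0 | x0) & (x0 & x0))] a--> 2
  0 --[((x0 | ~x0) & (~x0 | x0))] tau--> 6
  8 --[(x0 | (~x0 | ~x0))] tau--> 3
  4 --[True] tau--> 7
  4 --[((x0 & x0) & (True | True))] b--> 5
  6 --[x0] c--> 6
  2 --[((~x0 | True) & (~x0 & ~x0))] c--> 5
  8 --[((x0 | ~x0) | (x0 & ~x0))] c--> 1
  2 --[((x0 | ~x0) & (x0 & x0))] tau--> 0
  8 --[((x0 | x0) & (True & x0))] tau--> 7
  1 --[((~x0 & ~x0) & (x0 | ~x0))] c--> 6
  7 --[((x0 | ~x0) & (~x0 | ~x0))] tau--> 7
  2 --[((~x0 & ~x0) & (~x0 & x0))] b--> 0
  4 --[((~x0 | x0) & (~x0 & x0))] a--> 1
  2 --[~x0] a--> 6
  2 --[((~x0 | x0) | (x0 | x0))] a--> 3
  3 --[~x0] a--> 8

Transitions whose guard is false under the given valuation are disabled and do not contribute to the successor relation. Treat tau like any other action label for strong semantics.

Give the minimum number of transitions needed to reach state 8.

Answer: UNREACHABLE

Trace:
Breadth-first toward 8:
  L0 = {0}
  L1 = {6}
  L2 = {3}
  L3 = {2}
8 never appears.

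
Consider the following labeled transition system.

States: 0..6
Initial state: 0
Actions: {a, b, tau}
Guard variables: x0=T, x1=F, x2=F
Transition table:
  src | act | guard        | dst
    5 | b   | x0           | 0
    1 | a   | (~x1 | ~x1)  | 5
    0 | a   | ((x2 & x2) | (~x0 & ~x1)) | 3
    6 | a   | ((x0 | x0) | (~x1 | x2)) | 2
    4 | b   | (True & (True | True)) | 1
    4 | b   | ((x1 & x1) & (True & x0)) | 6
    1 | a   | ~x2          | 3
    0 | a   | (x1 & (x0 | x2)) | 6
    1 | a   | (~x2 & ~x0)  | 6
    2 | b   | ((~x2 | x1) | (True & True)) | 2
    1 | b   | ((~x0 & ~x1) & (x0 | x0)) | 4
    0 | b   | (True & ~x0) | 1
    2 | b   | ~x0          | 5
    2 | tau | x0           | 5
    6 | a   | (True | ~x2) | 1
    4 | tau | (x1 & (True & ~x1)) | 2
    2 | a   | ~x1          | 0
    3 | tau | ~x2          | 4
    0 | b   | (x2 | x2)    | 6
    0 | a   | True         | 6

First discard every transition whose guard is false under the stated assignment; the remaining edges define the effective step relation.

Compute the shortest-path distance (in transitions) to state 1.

Answer: 2

Trace:
Layered search for 1:
  L0 = {0}
  L1 = {6}
  L2 = {1,2}
first hit 1 at d=2 via a·a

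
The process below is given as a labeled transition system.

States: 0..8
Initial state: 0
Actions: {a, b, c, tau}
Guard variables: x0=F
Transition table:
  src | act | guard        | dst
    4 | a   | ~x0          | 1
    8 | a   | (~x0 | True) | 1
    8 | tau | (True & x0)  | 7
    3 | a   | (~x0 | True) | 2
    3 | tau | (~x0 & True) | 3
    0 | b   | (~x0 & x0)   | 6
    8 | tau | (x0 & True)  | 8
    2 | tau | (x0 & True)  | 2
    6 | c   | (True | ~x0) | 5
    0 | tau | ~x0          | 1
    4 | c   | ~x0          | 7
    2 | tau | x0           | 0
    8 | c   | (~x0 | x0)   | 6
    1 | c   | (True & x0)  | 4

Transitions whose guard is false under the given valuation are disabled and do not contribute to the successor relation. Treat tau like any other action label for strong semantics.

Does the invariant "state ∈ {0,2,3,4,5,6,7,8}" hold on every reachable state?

Answer: INVARIANT VIOLATED at state 1

Working:
Inv-set: {0,2,3,4,5,6,7,8}
Reachable = {0,1}
  0: ok
  1: ✗ unsafe
counterexample path to 1: tau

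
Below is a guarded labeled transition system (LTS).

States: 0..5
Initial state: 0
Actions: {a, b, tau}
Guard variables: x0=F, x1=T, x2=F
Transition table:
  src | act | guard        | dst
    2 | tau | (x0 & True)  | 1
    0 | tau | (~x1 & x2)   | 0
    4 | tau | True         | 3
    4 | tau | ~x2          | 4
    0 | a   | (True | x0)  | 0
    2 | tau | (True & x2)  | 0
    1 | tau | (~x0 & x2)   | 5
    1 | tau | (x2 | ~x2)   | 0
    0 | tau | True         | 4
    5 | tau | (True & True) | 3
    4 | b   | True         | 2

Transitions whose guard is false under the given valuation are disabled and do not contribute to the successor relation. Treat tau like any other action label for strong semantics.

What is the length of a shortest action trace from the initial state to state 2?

Layered search for 2:
  Layer 0: {0}
  Layer 1: {4}
  Layer 2: {2,3}
first hit 2 at d=2 via tau·b

Answer: 2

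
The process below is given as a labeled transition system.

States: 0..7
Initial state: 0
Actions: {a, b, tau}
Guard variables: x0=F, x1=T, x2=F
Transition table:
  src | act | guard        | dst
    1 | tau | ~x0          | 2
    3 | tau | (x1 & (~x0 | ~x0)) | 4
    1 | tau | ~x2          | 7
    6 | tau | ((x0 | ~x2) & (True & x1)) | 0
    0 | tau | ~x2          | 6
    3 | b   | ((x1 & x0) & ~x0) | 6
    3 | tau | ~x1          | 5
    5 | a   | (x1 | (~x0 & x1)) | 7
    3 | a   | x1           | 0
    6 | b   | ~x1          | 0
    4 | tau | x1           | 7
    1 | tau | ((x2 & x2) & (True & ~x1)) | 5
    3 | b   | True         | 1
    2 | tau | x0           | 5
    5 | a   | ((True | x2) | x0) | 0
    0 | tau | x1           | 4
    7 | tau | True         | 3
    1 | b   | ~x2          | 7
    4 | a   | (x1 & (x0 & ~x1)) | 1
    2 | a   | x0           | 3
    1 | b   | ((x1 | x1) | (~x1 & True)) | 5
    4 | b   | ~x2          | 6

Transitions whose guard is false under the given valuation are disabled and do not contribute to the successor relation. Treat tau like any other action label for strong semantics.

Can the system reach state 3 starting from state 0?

Answer: REACHABLE

Analysis:
Guard filter leaves 15 enabled edge(s).
L0 = {0}
L1 = {4,6}  total {0,4,6}
L2 = {7}  total {0,4,6,7}
L3 = {3}  total {0,3,4,6,7}
L4 = {1}  total {0,1,3,4,6,7}
L5 = {2,5}  total {0,1,2,3,4,5,6,7}
R = {0,1,2,3,4,5,6,7}
witness 3: tau·tau·tau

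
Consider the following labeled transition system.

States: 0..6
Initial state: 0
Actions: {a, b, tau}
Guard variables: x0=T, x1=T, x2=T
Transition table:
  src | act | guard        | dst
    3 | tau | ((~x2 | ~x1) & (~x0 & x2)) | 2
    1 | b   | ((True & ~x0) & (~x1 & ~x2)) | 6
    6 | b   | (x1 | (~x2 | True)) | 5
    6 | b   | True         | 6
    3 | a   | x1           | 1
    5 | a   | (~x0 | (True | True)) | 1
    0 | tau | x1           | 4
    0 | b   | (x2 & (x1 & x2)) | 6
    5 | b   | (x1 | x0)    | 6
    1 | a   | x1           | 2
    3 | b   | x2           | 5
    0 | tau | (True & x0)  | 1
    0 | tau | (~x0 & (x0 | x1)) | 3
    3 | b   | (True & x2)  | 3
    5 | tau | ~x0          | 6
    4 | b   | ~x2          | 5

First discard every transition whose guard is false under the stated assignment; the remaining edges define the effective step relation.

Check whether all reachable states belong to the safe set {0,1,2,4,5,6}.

Safe = {0,1,2,4,5,6}
R = {0,1,2,4,5,6}
  0: ok
  1: ok
  2: ok
  4: ok
  5: ok
  6: ok

Answer: INVARIANT HOLDS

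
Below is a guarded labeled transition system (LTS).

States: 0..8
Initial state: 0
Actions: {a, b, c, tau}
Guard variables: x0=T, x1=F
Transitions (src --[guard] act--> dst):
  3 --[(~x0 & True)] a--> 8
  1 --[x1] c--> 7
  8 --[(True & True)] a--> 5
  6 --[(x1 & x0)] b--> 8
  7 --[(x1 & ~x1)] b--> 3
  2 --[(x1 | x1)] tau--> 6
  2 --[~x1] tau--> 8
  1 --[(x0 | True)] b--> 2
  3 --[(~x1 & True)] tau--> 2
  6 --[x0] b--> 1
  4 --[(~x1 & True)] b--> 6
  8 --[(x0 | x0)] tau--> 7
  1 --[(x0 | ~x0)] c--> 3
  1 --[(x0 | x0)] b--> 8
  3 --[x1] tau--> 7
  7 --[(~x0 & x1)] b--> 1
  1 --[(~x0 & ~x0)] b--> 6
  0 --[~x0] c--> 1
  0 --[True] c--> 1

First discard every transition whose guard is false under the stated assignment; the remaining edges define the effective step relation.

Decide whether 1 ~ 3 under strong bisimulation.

Compute ~ classes (split until stable):
  round 0: {{0,1,2,3,4,5,6,7,8}}
  round 1: {{0},{1},{2,3},{4,6},{5,7},{8}}
  round 2: {{0},{1},{2},{3},{4},{5,7},{6},{8}}
stable after 3 split(s): 8 block(s)
class of 1: {1}; class of 3: {3}

Answer: NOT BISIMILAR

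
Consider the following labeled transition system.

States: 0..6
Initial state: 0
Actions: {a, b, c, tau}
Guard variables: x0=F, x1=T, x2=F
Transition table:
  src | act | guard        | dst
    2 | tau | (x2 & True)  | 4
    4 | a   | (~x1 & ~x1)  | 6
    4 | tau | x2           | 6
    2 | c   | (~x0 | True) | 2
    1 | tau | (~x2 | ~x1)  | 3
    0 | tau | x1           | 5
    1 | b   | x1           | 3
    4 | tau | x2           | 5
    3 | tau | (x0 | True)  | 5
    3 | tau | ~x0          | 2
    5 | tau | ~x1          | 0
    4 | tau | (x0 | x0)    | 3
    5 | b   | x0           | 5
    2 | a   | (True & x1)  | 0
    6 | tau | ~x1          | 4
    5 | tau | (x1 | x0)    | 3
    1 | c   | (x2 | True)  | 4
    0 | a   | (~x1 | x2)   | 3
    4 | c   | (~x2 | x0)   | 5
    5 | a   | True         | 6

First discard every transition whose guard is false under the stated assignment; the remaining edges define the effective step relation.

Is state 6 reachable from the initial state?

After dropping false guards: 11 live edges.
L0 = {0}
L1 = {5}  cumulative {0,5}
L2 = {3,6}  cumulative {0,3,5,6}
L3 = {2}  cumulative {0,2,3,5,6}
Reach set: {0,2,3,5,6}
trace reaching 6: tau·a

Answer: REACHABLE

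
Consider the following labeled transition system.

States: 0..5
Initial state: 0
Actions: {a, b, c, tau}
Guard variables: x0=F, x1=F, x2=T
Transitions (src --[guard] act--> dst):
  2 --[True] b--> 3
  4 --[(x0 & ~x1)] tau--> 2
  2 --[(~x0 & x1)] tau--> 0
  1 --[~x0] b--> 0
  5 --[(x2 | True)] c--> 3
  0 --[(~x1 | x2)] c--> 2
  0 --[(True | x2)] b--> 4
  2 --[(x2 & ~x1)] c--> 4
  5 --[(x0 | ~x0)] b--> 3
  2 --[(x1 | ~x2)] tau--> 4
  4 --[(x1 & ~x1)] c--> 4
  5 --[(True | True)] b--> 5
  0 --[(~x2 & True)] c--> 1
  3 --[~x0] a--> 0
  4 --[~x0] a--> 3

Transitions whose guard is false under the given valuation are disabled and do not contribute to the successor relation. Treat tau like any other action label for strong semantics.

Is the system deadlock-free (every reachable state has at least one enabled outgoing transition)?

Reach set: {0,2,3,4}
  0: b→4  c→2  [2 exit(s)]
  2: b→3  c→4  [2 exit(s)]
  3: a→0  [1 exit(s)]
  4: a→3  [1 exit(s)]

Answer: DEADLOCK-FREE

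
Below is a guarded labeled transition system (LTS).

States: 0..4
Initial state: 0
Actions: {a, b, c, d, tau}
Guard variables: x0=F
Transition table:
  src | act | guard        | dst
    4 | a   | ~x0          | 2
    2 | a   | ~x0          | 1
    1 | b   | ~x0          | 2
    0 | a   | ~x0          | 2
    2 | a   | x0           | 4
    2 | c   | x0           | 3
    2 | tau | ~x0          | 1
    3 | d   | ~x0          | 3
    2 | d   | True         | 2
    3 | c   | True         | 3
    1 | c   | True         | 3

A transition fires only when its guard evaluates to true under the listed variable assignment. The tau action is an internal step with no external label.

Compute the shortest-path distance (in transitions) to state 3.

Answer: 3

Trace:
Breadth-first toward 3:
  L0 = {0}
  L1 = {2}
  L2 = {1}
  L3 = {3}
depth(3)=3, e.g. a·a·c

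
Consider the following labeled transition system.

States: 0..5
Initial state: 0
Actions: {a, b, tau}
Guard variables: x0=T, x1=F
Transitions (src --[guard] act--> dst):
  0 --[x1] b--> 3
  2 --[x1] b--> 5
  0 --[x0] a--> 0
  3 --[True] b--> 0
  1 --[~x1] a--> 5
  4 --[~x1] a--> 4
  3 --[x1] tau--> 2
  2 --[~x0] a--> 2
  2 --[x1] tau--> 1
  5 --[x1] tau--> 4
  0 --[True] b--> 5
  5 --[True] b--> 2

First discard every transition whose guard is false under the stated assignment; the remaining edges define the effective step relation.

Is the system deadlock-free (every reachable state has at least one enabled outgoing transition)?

Reachable = {0,2,5}
  0: a→0  b→5  [deg 2]
  2: ∅  [no exit]
  5: b→2  [deg 1]
Path to 2: b·b

Answer: DEADLOCK at state 2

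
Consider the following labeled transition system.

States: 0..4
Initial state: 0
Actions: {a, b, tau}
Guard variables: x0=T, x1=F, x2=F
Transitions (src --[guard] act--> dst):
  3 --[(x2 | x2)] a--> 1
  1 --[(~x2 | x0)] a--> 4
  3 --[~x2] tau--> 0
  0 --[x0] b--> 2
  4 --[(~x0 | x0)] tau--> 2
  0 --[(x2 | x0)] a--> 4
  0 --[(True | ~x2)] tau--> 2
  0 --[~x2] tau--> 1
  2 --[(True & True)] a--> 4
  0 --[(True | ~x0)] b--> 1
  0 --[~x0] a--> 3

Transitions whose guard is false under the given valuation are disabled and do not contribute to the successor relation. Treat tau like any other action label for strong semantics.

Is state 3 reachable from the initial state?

Answer: UNREACHABLE

Trace:
9 transition(s) survive guard evaluation.
Layer 0: {0}
Layer 1: {1,2,4}  total {0,1,2,4}
Reachable = {0,1,2,4}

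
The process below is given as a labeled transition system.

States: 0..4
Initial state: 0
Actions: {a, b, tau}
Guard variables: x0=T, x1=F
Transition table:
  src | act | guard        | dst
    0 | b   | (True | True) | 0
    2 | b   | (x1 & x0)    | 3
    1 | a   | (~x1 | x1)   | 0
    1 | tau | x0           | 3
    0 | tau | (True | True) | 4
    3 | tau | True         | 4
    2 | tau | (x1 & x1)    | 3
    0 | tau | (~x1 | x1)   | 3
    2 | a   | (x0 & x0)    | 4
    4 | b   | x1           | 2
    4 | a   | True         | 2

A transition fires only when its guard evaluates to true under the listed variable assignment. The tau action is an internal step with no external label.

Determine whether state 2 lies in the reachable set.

8 transition(s) survive guard evaluation.
L0 = {0}
L1 = {3,4}  now seen {0,3,4}
L2 = {2}  now seen {0,2,3,4}
R = {0,2,3,4}
Path to 2: tau·a

Answer: REACHABLE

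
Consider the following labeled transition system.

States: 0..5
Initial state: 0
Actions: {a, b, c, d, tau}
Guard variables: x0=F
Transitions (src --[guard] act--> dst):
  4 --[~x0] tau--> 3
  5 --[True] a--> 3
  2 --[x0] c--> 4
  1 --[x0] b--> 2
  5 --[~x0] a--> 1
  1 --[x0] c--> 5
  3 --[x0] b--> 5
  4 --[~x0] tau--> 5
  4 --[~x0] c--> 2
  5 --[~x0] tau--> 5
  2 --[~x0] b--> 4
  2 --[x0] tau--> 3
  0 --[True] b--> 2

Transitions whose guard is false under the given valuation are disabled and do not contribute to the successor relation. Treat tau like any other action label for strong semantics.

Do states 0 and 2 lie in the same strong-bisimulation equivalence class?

Bisimulation quotient by refinement:
  P[0] = {{0,1,2,3,4,5}}
  P[1] = {{0,2},{1,3},{4},{5}}
  P[2] = {{0},{1,3},{2},{4},{5}}
stable after 3 split(s): 5 block(s)
class of 0: {0}; class of 2: {2}

Answer: NOT BISIMILAR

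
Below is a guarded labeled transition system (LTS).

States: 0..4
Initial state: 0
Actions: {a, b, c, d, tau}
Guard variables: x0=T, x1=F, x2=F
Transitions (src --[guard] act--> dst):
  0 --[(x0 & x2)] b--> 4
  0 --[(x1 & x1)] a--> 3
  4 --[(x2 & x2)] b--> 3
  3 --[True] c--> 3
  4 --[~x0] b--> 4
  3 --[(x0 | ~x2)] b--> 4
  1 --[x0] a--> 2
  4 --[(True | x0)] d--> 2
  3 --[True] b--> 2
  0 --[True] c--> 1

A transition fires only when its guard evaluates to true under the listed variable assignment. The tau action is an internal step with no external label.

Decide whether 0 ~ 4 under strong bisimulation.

Bisimulation quotient by refinement:
  round 0: {{0,1,2,3,4}}
  round 1: {{0},{1},{2},{3},{4}}
5 equivalence class(es) (converged in 2)
class of 0: {0}; class of 4: {4}

Answer: NOT BISIMILAR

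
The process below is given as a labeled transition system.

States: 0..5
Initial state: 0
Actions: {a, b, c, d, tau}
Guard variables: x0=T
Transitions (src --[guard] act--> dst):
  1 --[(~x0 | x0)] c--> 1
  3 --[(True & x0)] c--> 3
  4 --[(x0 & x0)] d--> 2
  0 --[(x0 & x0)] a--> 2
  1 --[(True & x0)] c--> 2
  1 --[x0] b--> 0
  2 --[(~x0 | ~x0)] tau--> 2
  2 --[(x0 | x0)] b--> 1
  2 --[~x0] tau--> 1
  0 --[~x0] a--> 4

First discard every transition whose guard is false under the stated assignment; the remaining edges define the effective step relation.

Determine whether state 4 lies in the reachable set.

Answer: UNREACHABLE

Trace:
Guard filter leaves 7 enabled edge(s).
Layer 0: {0}
Layer 1: {2}  total {0,2}
Layer 2: {1}  total {0,1,2}
R = {0,1,2}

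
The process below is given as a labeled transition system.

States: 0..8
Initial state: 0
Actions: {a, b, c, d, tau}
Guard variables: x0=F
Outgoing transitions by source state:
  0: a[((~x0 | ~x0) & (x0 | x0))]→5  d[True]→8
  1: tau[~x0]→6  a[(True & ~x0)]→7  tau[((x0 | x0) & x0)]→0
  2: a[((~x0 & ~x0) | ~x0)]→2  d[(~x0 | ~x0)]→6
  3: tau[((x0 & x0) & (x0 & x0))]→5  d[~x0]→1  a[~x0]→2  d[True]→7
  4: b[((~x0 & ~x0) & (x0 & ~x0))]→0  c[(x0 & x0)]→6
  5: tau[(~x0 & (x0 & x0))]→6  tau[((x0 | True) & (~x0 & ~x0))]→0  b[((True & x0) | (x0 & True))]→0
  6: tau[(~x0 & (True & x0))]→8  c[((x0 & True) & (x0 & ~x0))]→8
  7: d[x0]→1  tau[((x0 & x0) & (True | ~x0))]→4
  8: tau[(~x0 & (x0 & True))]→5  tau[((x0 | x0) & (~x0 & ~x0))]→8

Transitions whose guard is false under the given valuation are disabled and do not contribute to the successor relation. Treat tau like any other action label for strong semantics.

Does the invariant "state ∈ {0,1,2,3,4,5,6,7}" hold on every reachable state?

Answer: INVARIANT VIOLATED at state 8

Working:
Safe = {0,1,2,3,4,5,6,7}
Reach set: {0,8}
  0: ok
  8: outside
counterexample path to 8: d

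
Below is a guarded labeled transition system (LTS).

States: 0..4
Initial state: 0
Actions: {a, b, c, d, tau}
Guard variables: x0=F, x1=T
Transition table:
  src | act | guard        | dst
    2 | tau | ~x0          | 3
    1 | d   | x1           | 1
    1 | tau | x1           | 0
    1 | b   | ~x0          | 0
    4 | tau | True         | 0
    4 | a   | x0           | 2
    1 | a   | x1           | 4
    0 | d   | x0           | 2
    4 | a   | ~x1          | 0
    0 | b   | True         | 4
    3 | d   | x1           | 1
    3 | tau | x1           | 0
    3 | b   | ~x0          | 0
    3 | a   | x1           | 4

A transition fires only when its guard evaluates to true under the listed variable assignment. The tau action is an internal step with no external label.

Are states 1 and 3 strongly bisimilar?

Answer: BISIMILAR

Working:
Bisimulation quotient by refinement:
  π0 = {{0,1,2,3,4}}
  π1 = {{0},{1,3},{2,4}}
  π2 = {{0},{1,3},{2},{4}}
Fixed point at round 3; 4 class(es).
[1]={1,3}  [3]={1,3}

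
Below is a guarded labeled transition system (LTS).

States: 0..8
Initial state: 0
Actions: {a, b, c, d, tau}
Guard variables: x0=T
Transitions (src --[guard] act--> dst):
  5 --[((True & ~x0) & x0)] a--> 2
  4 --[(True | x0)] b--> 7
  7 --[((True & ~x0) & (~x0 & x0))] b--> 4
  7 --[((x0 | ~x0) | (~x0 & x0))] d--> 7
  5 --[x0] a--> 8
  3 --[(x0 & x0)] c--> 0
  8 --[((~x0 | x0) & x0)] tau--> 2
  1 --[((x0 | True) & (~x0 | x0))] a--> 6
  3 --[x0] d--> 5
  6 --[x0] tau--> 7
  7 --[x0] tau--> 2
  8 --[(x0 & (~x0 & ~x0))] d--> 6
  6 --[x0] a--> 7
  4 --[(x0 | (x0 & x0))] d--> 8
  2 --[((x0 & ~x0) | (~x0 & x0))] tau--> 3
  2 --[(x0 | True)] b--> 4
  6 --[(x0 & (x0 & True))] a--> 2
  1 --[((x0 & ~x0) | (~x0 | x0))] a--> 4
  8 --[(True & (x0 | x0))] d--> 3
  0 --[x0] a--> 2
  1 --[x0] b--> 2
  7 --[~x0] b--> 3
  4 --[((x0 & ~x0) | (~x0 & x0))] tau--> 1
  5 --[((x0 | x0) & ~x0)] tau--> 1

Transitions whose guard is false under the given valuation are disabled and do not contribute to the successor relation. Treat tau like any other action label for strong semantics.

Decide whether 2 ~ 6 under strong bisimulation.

Compute ~ classes (split until stable):
  P[0] = {{0,1,2,3,4,5,6,7,8}}
  P[1] = {{0,5},{1},{2},{3},{4},{6},{7,8}}
  P[2] = {{0},{1},{2},{3},{4},{5},{6},{7},{8}}
Fixed point at round 3; 9 class(es).
class of 2: {2}; class of 6: {6}

Answer: NOT BISIMILAR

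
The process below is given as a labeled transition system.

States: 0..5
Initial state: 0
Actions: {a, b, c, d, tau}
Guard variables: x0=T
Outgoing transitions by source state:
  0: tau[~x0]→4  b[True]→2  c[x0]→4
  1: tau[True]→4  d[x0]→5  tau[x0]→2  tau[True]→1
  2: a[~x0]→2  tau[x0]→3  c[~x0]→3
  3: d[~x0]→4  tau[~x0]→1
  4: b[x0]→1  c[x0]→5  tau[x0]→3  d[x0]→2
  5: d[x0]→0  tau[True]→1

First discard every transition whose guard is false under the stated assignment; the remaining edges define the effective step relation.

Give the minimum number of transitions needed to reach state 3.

Answer: 2

Analysis:
Layered search for 3:
  depth 0: {0}
  depth 1: {2,4}
  depth 2: {1,3,5}
3 enters at depth 2; path b·tau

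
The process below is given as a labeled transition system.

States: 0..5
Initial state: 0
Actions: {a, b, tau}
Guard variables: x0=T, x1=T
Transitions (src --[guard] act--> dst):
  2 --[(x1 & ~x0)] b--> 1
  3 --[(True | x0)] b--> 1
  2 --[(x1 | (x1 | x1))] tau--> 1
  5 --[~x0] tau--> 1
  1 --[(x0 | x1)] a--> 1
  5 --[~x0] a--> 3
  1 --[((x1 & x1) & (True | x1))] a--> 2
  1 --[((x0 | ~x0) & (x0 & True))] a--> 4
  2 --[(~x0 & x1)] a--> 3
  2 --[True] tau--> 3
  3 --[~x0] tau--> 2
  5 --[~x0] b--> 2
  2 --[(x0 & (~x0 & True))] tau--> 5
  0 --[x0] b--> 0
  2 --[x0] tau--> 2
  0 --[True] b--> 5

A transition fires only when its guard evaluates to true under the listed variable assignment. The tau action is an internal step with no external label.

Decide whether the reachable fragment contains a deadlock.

R = {0,5}
  0: b→0  b→5  [2 exit(s)]
  5: ∅  [no exit]
Path to 5: b

Answer: DEADLOCK at state 5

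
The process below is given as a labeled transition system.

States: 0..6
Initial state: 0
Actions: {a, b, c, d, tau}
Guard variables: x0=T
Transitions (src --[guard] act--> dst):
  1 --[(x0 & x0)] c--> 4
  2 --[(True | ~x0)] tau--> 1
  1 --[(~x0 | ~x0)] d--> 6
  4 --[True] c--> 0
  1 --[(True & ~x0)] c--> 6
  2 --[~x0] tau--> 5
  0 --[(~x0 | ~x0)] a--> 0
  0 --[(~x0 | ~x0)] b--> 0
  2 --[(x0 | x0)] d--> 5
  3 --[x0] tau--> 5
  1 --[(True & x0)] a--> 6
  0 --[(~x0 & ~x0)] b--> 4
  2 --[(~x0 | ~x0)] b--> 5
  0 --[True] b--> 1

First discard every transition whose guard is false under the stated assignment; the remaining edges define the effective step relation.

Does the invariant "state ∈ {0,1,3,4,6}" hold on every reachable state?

Answer: INVARIANT HOLDS

Working:
Safe = {0,1,3,4,6}
Reach set: {0,1,4,6}
  0: safe
  1: safe
  4: safe
  6: safe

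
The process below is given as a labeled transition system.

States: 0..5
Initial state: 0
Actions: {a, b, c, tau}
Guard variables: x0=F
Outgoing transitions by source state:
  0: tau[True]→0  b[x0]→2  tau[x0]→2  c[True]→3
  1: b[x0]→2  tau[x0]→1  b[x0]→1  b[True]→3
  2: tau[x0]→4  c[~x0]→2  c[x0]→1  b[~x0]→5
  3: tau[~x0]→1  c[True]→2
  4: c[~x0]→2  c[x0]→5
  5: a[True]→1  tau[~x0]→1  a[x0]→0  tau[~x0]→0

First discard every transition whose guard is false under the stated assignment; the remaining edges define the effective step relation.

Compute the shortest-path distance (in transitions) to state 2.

Breadth-first toward 2:
  depth 0: {0}
  depth 1: {3}
  depth 2: {1,2}
2 enters at depth 2; path c·c

Answer: 2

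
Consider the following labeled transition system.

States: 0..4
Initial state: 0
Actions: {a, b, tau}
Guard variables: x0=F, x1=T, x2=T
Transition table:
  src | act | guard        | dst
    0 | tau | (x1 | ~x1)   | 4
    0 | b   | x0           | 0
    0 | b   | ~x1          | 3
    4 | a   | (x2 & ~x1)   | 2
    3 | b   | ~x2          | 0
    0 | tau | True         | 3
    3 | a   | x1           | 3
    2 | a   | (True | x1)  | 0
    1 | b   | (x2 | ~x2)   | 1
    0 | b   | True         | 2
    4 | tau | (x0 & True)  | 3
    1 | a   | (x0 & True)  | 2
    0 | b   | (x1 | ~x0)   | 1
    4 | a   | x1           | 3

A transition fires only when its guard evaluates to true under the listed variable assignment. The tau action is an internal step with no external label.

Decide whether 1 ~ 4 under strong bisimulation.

Answer: NOT BISIMILAR

Trace:
Bisimulation quotient by refinement:
  round 0: {{0,1,2,3,4}}
  round 1: {{0},{1},{2,3,4}}
  round 2: {{0},{1},{2},{3,4}}
stable after 3 split(s): 4 block(s)
class of 1: {1}; class of 4: {3,4}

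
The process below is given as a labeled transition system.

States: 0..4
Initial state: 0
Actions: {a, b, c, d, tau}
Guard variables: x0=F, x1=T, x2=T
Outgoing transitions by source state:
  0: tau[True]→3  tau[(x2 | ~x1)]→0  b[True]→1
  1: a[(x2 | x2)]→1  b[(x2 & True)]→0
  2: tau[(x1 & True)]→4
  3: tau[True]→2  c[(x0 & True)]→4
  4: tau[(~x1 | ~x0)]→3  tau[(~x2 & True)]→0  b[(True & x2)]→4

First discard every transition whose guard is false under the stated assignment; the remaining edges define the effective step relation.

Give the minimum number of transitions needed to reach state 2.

Layered search for 2:
  Layer 0: {0}
  Layer 1: {1,3}
  Layer 2: {2}
2 enters at depth 2; path tau·tau

Answer: 2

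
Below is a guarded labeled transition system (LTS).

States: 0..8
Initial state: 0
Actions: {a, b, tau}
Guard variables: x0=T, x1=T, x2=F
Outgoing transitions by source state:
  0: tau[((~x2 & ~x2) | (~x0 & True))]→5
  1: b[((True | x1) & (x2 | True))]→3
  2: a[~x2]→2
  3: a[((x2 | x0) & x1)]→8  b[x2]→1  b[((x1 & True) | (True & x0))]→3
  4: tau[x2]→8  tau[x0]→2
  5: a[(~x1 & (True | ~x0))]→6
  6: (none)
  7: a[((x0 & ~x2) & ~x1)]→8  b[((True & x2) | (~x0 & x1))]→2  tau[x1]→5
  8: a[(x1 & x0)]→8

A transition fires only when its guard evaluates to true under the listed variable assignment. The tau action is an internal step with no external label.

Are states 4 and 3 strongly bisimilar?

Compute ~ classes (split until stable):
  round 0: {{0,1,2,3,4,5,6,7,8}}
  round 1: {{0,4,7},{1},{2,8},{3},{5,6}}
  round 2: {{0,7},{1},{2,8},{3},{4},{5,6}}
stable after 3 split(s): 6 block(s)
[4]={4}  [3]={3}

Answer: NOT BISIMILAR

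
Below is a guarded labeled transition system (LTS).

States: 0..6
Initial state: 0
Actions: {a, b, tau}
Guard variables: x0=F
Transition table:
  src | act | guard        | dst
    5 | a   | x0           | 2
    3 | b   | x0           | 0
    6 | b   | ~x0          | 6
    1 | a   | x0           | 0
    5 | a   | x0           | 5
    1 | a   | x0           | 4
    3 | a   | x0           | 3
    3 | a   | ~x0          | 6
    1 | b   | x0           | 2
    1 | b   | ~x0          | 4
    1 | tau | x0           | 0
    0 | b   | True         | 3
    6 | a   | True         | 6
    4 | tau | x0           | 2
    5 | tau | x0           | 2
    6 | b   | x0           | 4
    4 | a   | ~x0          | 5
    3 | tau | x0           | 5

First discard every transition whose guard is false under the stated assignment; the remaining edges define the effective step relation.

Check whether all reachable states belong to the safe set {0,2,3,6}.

Allowed set {0,2,3,6}
Reach set: {0,3,6}
  0: ok
  3: ok
  6: ok

Answer: INVARIANT HOLDS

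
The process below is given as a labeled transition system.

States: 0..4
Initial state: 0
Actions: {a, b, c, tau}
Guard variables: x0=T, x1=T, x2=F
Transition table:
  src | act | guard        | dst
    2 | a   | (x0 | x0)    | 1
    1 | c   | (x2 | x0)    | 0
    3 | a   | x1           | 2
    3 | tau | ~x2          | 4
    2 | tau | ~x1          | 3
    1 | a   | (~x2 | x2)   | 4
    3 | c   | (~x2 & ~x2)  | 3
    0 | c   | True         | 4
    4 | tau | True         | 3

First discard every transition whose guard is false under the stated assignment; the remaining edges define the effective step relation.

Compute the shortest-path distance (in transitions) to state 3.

Answer: 2

Working:
Layered search for 3:
  Layer 0: {0}
  Layer 1: {4}
  Layer 2: {3}
first hit 3 at d=2 via c·tau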